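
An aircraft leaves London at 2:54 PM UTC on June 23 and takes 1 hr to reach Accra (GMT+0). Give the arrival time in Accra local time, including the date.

Departure is given in UTC: 2:54 PM on Jun 23.
Add 1 hour → 3:54 PM UTC.
Accra is UTC+0, so local arrival is 3:54 PM on Jun 23.

3:54 PM on June 23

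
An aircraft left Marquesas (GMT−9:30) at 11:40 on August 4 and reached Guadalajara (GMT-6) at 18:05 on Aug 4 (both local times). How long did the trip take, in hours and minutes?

Departure in UTC: 11:40 + 9:30 = 21:10 on Aug 4.
Arrival in UTC: 18:05 + 6:00 = 00:05 on Aug 5.
Elapsed = 00:05 − 21:10 (+1 day) = 2 hours 55 minutes.

2 hours 55 minutes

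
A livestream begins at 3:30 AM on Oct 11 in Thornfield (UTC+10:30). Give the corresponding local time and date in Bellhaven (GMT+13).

6:00 AM on Oct 11

In UTC: 3:30 AM − 10:30 = 5:00 PM on Oct 10.
Bellhaven is UTC+13:00: 5:00 PM + 13:00 = 6:00 AM on Oct 11.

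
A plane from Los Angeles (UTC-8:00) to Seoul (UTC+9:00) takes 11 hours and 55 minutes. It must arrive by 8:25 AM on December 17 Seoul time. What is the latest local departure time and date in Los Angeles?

3:30 AM on December 16

Target arrival in UTC: 8:25 AM − 9:00 = 11:25 PM on Dec 16.
Subtract 11 hours 55 minutes → departure 11:30 AM UTC on Dec 16.
Los Angeles is UTC−8:00: 11:30 AM − 8:00 = 3:30 AM on Dec 16.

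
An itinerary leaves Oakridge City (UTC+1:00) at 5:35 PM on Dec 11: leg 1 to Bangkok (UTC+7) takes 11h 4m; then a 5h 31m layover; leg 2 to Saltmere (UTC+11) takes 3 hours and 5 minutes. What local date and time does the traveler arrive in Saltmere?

Convert departure to UTC: 5:35 PM − 1:00 = 4:35 PM UTC on Dec 11.
Add 11 hours and 4 minutes leg 1 → 3:39 AM UTC (Dec 12).
Add 5 hours 31 minutes layover in Bangkok → 9:10 AM UTC.
Add 3 hours 5 minutes leg 2 → 12:15 PM UTC.
Saltmere is UTC+11:00, so local arrival = 12:15 PM + 11:00 = 11:15 PM on Dec 12.

11:15 PM on Dec 12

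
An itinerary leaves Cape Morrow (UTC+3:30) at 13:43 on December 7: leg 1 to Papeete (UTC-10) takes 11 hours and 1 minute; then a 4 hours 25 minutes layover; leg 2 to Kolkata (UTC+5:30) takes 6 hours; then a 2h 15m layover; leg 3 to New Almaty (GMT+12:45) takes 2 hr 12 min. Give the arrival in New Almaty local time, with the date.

00:51 on December 9

Convert departure to UTC: 13:43 − 3:30 = 10:13 UTC on Dec 7.
Add 11 hours 1 minute leg 1 → 21:14 UTC.
Add 4 hours and 25 minutes layover in Papeete → 01:39 UTC (Dec 8).
Add 6 hours leg 2 → 07:39 UTC.
Add 2 hours 15 minutes layover in Kolkata → 09:54 UTC.
Add 2 hours and 12 minutes leg 3 → 12:06 UTC.
New Almaty is UTC+12:45, so local arrival = 12:06 + 12:45 = 00:51 on Dec 9.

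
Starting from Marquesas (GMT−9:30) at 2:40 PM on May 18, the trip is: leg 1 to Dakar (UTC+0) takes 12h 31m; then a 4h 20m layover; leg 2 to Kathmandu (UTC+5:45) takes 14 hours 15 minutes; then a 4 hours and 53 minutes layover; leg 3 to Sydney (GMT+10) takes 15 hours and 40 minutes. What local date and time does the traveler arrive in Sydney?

1:49 PM on May 21

Convert departure to UTC: 2:40 PM + 9:30 = 12:10 AM UTC on May 19.
Add 12 hours 31 minutes leg 1 → 12:41 PM UTC.
Add 4 hours and 20 minutes layover in Dakar → 5:01 PM UTC.
Add 14 hours 15 minutes leg 2 → 7:16 AM UTC (May 20).
Add 4 hours and 53 minutes layover in Kathmandu → 12:09 PM UTC.
Add 15 hours 40 minutes leg 3 → 3:49 AM UTC (May 21).
Sydney is UTC+10:00, so local arrival = 3:49 AM + 10:00 = 1:49 PM on May 21.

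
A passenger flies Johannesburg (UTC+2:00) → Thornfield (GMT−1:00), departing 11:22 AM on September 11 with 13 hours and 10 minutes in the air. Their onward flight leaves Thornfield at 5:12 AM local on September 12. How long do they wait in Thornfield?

Convert departure to UTC: 11:22 AM − 2:00 = 9:22 AM UTC on Sep 11.
Add 13 hours and 10 minutes flight time → 10:32 PM UTC.
Thornfield is UTC−1:00, so local arrival = 10:32 PM − 1:00 = 9:32 PM on Sep 11.
Layover = 5:12 AM − 9:32 PM (+1 day) = 7 hours 40 minutes.

7 hours 40 minutes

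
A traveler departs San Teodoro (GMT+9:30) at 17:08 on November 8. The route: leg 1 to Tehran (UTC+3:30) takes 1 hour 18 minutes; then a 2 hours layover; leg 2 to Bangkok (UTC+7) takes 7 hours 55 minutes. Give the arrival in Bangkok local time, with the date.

01:51 on November 9

Convert departure to UTC: 17:08 − 9:30 = 07:38 UTC on Nov 8.
Add 1 hour and 18 minutes leg 1 → 08:56 UTC.
Add 2 hours layover in Tehran → 10:56 UTC.
Add 7 hours and 55 minutes leg 2 → 18:51 UTC.
Bangkok is UTC+7:00, so local arrival = 18:51 + 7:00 = 01:51 on Nov 9.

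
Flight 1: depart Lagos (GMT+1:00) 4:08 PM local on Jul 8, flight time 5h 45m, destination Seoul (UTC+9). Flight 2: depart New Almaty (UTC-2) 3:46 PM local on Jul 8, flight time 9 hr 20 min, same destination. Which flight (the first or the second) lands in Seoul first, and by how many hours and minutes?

Flight 1 in UTC: 4:08 PM − 1:00 = 3:08 PM on Jul 8.
+5 hours 45 minutes → arrive 8:53 PM UTC on Jul 8.
Flight 2 in UTC: 3:46 PM + 2:00 = 5:46 PM on Jul 8.
+9 hours 20 minutes → arrive 3:06 AM UTC on Jul 9.
Flight 1 lands earlier by 6 hours 13 minutes.

the first, by 6 hours 13 minutes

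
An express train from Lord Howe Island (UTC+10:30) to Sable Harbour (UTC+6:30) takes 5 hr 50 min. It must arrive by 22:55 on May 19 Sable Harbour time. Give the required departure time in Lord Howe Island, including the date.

Target arrival in UTC: 22:55 − 6:30 = 16:25 on May 19.
Subtract 5 hours and 50 minutes → departure 10:35 UTC on May 19.
Lord Howe Island is UTC+10:30: 10:35 + 10:30 = 21:05 on May 19.

21:05 on May 19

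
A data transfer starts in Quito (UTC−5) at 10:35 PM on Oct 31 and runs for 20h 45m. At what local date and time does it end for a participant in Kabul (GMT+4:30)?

4:50 AM on Nov 2

Kabul is 9:30 ahead of Quito.
After 20 hours 45 minutes it is 7:20 PM (Nov 1) in Quito.
Shift by the zone difference: 7:20 PM + 9:30 = 4:50 AM on Nov 2 in Kabul.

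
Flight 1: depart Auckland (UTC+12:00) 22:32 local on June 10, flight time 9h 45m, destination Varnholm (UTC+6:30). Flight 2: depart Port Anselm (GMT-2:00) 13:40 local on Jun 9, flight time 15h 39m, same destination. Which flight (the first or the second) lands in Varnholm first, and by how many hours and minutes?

Flight 1 in UTC: 22:32 − 12:00 = 10:32 on Jun 10.
+9 hours 45 minutes → arrive 20:17 UTC on Jun 10.
Flight 2 in UTC: 13:40 + 2:00 = 15:40 on Jun 9.
+15 hours 39 minutes → arrive 07:19 UTC on Jun 10.
Flight 2 lands earlier by 12 hours 58 minutes.

the second, by 12 hours 58 minutes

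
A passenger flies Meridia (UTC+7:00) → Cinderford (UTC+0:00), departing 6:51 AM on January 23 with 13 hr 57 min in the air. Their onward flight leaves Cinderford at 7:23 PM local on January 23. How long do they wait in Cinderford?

Convert departure to UTC: 6:51 AM − 7:00 = 11:51 PM UTC on Jan 22.
Add 13 hours and 57 minutes flight time → 1:48 PM UTC (Jan 23).
Cinderford is UTC+0, so local arrival is the same: 1:48 PM on Jan 23.
Layover = 7:23 PM − 1:48 PM = 5 hours 35 minutes.

5 hours 35 minutes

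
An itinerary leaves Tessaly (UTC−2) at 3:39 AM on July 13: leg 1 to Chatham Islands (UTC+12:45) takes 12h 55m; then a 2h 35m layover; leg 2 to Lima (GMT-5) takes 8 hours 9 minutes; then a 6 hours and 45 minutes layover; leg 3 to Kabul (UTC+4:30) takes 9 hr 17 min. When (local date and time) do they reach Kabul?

1:50 AM on Jul 15

Convert departure to UTC: 3:39 AM + 2:00 = 5:39 AM UTC on Jul 13.
Add 12 hours 55 minutes leg 1 → 6:34 PM UTC.
Add 2 hours 35 minutes layover in Chatham Islands → 9:09 PM UTC.
Add 8 hours and 9 minutes leg 2 → 5:18 AM UTC (Jul 14).
Add 6 hours and 45 minutes layover in Lima → 12:03 PM UTC.
Add 9 hours 17 minutes leg 3 → 9:20 PM UTC.
Kabul is UTC+4:30, so local arrival = 9:20 PM + 4:30 = 1:50 AM on Jul 15.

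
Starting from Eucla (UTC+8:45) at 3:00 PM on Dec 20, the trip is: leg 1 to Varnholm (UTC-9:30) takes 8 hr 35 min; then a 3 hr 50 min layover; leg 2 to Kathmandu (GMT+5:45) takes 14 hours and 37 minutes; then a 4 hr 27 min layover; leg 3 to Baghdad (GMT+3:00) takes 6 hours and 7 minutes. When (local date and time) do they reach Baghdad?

10:51 PM on December 21

Convert departure to UTC: 3:00 PM − 8:45 = 6:15 AM UTC on Dec 20.
Add 8 hours and 35 minutes leg 1 → 2:50 PM UTC.
Add 3 hours 50 minutes layover in Varnholm → 6:40 PM UTC.
Add 14 hours and 37 minutes leg 2 → 9:17 AM UTC (Dec 21).
Add 4 hours 27 minutes layover in Kathmandu → 1:44 PM UTC.
Add 6 hours and 7 minutes leg 3 → 7:51 PM UTC.
Baghdad is UTC+3:00, so local arrival = 7:51 PM + 3:00 = 10:51 PM on Dec 21.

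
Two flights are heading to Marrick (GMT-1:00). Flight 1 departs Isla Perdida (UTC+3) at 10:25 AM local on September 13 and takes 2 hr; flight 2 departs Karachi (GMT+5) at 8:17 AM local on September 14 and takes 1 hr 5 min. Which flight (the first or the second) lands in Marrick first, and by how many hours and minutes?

Flight 1 in UTC: 10:25 AM − 3:00 = 7:25 AM on Sep 13.
+2 hours → arrive 9:25 AM UTC on Sep 13.
Flight 2 in UTC: 8:17 AM − 5:00 = 3:17 AM on Sep 14.
+1 hour 5 minutes → arrive 4:22 AM UTC on Sep 14.
Flight 1 lands earlier by 18 hours 57 minutes.

the first, by 18 hours 57 minutes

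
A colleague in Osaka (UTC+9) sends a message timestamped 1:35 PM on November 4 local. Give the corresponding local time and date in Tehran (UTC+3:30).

Tehran is 5:30 behind Osaka.
Shift by the zone difference: 1:35 PM − 5:30 = 8:05 AM on Nov 4 in Tehran.

8:05 AM on November 4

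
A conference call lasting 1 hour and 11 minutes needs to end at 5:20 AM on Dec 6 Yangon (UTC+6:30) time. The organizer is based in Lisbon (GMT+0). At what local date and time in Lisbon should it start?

9:39 PM on December 5

Target end time in UTC: 5:20 AM − 6:30 = 10:50 PM on Dec 5.
Subtract 1 hour and 11 minutes → start 9:39 PM UTC on Dec 5.
Lisbon is UTC+0, so start is 9:39 PM on Dec 5.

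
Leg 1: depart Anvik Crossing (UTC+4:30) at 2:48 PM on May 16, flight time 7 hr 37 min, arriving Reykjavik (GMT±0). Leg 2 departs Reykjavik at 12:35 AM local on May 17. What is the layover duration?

6 hours 40 minutes

Convert departure to UTC: 2:48 PM − 4:30 = 10:18 AM UTC on May 16.
Add 7 hours 37 minutes flight time → 5:55 PM UTC.
Reykjavik is UTC+0, so local arrival is the same: 5:55 PM on May 16.
Layover = 12:35 AM − 5:55 PM (+1 day) = 6 hours 40 minutes.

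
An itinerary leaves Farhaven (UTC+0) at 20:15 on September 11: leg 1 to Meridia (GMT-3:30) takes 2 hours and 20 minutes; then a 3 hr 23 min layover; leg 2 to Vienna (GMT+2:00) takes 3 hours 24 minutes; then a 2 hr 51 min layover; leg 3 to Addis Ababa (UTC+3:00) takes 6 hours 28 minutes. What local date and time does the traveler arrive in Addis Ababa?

17:41 on Sep 12

Farhaven is at UTC+0, so departure is already 20:15 UTC on Sep 11.
Add 2 hours 20 minutes leg 1 → 22:35 UTC.
Add 3 hours 23 minutes layover in Meridia → 01:58 UTC (Sep 12).
Add 3 hours 24 minutes leg 2 → 05:22 UTC.
Add 2 hours 51 minutes layover in Vienna → 08:13 UTC.
Add 6 hours and 28 minutes leg 3 → 14:41 UTC.
Addis Ababa is UTC+3:00, so local arrival = 14:41 + 3:00 = 17:41 on Sep 12.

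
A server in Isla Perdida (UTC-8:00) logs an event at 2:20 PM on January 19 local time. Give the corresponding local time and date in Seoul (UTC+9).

Seoul is 17:00 ahead of Isla Perdida.
Shift by the zone difference: 2:20 PM + 17:00 = 7:20 AM on Jan 20 in Seoul.

7:20 AM on January 20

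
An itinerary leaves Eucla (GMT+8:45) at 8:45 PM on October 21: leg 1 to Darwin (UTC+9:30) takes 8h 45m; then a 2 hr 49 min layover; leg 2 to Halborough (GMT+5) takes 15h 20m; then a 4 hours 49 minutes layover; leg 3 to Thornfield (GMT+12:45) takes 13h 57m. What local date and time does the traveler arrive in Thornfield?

10:25 PM on Oct 23

Convert departure to UTC: 8:45 PM − 8:45 = 12:00 PM UTC on Oct 21.
Add 8 hours 45 minutes leg 1 → 8:45 PM UTC.
Add 2 hours and 49 minutes layover in Darwin → 11:34 PM UTC.
Add 15 hours and 20 minutes leg 2 → 2:54 PM UTC (Oct 22).
Add 4 hours and 49 minutes layover in Halborough → 7:43 PM UTC.
Add 13 hours and 57 minutes leg 3 → 9:40 AM UTC (Oct 23).
Thornfield is UTC+12:45, so local arrival = 9:40 AM + 12:45 = 10:25 PM on Oct 23.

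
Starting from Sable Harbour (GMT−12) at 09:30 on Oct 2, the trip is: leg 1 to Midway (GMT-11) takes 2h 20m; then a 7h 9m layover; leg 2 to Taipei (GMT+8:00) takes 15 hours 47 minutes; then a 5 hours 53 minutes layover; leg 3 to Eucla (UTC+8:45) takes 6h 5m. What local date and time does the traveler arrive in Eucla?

19:29 on October 4

Convert departure to UTC: 09:30 + 12:00 = 21:30 UTC on Oct 2.
Add 2 hours and 20 minutes leg 1 → 23:50 UTC.
Add 7 hours and 9 minutes layover in Midway → 06:59 UTC (Oct 3).
Add 15 hours and 47 minutes leg 2 → 22:46 UTC.
Add 5 hours and 53 minutes layover in Taipei → 04:39 UTC (Oct 4).
Add 6 hours and 5 minutes leg 3 → 10:44 UTC.
Eucla is UTC+8:45, so local arrival = 10:44 + 8:45 = 19:29 on Oct 4.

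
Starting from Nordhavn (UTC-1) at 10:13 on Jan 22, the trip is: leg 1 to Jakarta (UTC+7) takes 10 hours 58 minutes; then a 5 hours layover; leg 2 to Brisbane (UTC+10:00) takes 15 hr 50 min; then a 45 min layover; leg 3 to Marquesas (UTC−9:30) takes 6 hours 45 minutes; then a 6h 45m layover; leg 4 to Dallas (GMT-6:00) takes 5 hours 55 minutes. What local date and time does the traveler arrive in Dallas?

Convert departure to UTC: 10:13 + 1:00 = 11:13 UTC on Jan 22.
Add 10 hours 58 minutes leg 1 → 22:11 UTC.
Add 5 hours layover in Jakarta → 03:11 UTC (Jan 23).
Add 15 hours 50 minutes leg 2 → 19:01 UTC.
Add 45 minutes layover in Brisbane → 19:46 UTC.
Add 6 hours 45 minutes leg 3 → 02:31 UTC (Jan 24).
Add 6 hours 45 minutes layover in Marquesas → 09:16 UTC.
Add 5 hours and 55 minutes leg 4 → 15:11 UTC.
Dallas is UTC−6:00, so local arrival = 15:11 − 6:00 = 09:11 on Jan 24.

09:11 on January 24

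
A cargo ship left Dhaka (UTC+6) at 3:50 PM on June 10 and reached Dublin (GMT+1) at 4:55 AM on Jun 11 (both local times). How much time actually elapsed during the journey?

18 hours 5 minutes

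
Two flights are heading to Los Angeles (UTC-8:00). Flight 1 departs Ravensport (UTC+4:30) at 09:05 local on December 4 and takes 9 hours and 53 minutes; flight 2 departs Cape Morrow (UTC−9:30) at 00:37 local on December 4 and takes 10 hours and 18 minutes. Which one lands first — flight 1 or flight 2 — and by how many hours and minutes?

the first, by 5 hours 57 minutes

Flight 1 in UTC: 09:05 − 4:30 = 04:35 on Dec 4.
+9 hours 53 minutes → arrive 14:28 UTC on Dec 4.
Flight 2 in UTC: 00:37 + 9:30 = 10:07 on Dec 4.
+10 hours and 18 minutes → arrive 20:25 UTC on Dec 4.
Flight 1 lands earlier by 5 hours 57 minutes.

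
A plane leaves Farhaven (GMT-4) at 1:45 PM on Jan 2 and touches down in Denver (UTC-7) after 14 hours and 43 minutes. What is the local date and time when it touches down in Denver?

Convert departure to UTC: 1:45 PM + 4:00 = 5:45 PM UTC on Jan 2.
Add 14 hours and 43 minutes travel time → 8:28 AM UTC (Jan 3).
Denver is UTC−7:00, so local arrival = 8:28 AM − 7:00 = 1:28 AM on Jan 3.

1:28 AM on January 3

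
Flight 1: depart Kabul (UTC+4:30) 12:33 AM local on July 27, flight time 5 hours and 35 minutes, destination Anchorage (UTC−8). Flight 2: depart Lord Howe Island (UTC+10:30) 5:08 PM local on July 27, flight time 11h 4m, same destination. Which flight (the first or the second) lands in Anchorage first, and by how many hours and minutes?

the first, by 16 hours 4 minutes

Flight 1 in UTC: 12:33 AM − 4:30 = 8:03 PM on Jul 26.
+5 hours 35 minutes → arrive 1:38 AM UTC on Jul 27.
Flight 2 in UTC: 5:08 PM − 10:30 = 6:38 AM on Jul 27.
+11 hours 4 minutes → arrive 5:42 PM UTC on Jul 27.
Flight 1 lands earlier by 16 hours 4 minutes.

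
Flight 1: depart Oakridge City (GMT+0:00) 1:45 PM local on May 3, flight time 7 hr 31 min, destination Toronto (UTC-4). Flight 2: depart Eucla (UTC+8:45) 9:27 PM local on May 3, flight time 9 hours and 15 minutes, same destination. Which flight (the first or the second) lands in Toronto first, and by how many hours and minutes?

the first, by 41 minutes

Flight 1 departs at 1:45 PM UTC (May 3).
+7 hours and 31 minutes → arrive 9:16 PM UTC on May 3.
Flight 2 in UTC: 9:27 PM − 8:45 = 12:42 PM on May 3.
+9 hours and 15 minutes → arrive 9:57 PM UTC on May 3.
Flight 1 lands earlier by 41 minutes.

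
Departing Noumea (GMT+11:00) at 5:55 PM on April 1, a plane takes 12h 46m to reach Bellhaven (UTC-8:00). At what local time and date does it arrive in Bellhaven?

Convert departure to UTC: 5:55 PM − 11:00 = 6:55 AM UTC on Apr 1.
Add 12 hours 46 minutes travel time → 7:41 PM UTC.
Bellhaven is UTC−8:00, so local arrival = 7:41 PM − 8:00 = 11:41 AM on Apr 1.

11:41 AM on April 1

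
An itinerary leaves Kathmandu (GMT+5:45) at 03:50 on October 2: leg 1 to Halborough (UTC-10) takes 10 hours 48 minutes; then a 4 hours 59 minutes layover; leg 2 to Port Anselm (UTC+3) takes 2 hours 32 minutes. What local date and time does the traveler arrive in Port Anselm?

19:24 on October 2

Convert departure to UTC: 03:50 − 5:45 = 22:05 UTC on Oct 1.
Add 10 hours and 48 minutes leg 1 → 08:53 UTC (Oct 2).
Add 4 hours 59 minutes layover in Halborough → 13:52 UTC.
Add 2 hours 32 minutes leg 2 → 16:24 UTC.
Port Anselm is UTC+3:00, so local arrival = 16:24 + 3:00 = 19:24 on Oct 2.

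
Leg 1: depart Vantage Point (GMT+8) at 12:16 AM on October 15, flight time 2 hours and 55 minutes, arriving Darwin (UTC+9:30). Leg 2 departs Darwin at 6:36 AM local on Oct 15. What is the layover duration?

Convert departure to UTC: 12:16 AM − 8:00 = 4:16 PM UTC on Oct 14.
Add 2 hours 55 minutes flight time → 7:11 PM UTC.
Darwin is UTC+9:30, so local arrival = 7:11 PM + 9:30 = 4:41 AM on Oct 15.
Layover = 6:36 AM − 4:41 AM = 1 hour 55 minutes.

1 hour 55 minutes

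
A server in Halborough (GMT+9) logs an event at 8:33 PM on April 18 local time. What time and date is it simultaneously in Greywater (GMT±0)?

11:33 AM on April 18

Greywater is 9:00 behind Halborough.
Shift by the zone difference: 8:33 PM − 9:00 = 11:33 AM on Apr 18 in Greywater.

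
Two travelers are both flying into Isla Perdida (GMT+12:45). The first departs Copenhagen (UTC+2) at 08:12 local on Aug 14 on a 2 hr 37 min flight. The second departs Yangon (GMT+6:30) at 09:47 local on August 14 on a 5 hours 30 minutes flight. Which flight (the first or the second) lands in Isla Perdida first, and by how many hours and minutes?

Flight 1 in UTC: 08:12 − 2:00 = 06:12 on Aug 14.
+2 hours and 37 minutes → arrive 08:49 UTC on Aug 14.
Flight 2 in UTC: 09:47 − 6:30 = 03:17 on Aug 14.
+5 hours 30 minutes → arrive 08:47 UTC on Aug 14.
Flight 2 lands earlier by 2 minutes.

the second, by 2 minutes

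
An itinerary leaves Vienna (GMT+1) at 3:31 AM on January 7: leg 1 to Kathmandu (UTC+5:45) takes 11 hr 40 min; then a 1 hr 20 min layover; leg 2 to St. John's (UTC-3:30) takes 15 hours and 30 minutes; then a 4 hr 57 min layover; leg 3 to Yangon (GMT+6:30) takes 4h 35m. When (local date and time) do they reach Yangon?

11:03 PM on January 8

Convert departure to UTC: 3:31 AM − 1:00 = 2:31 AM UTC on Jan 7.
Add 11 hours 40 minutes leg 1 → 2:11 PM UTC.
Add 1 hour 20 minutes layover in Kathmandu → 3:31 PM UTC.
Add 15 hours and 30 minutes leg 2 → 7:01 AM UTC (Jan 8).
Add 4 hours 57 minutes layover in St. John's → 11:58 AM UTC.
Add 4 hours and 35 minutes leg 3 → 4:33 PM UTC.
Yangon is UTC+6:30, so local arrival = 4:33 PM + 6:30 = 11:03 PM on Jan 8.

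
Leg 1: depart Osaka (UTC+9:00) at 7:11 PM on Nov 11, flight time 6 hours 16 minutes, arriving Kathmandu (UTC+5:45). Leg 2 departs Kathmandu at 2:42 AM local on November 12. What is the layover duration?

4 hours 30 minutes

Convert departure to UTC: 7:11 PM − 9:00 = 10:11 AM UTC on Nov 11.
Add 6 hours 16 minutes flight time → 4:27 PM UTC.
Kathmandu is UTC+5:45, so local arrival = 4:27 PM + 5:45 = 10:12 PM on Nov 11.
Layover = 2:42 AM − 10:12 PM (+1 day) = 4 hours 30 minutes.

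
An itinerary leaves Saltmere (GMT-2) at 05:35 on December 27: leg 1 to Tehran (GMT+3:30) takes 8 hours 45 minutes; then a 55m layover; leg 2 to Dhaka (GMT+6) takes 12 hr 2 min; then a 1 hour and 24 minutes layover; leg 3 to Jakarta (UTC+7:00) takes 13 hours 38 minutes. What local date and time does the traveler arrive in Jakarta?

03:19 on December 29

Convert departure to UTC: 05:35 + 2:00 = 07:35 UTC on Dec 27.
Add 8 hours 45 minutes leg 1 → 16:20 UTC.
Add 55 minutes layover in Tehran → 17:15 UTC.
Add 12 hours and 2 minutes leg 2 → 05:17 UTC (Dec 28).
Add 1 hour 24 minutes layover in Dhaka → 06:41 UTC.
Add 13 hours 38 minutes leg 3 → 20:19 UTC.
Jakarta is UTC+7:00, so local arrival = 20:19 + 7:00 = 03:19 on Dec 29.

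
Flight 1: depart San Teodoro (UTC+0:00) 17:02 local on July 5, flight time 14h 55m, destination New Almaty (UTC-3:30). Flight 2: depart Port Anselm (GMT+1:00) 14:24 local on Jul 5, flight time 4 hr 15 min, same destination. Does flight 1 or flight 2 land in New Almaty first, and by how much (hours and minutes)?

the second, by 14 hours 18 minutes

Flight 1 departs at 17:02 UTC (Jul 5).
+14 hours 55 minutes → arrive 07:57 UTC on Jul 6.
Flight 2 in UTC: 14:24 − 1:00 = 13:24 on Jul 5.
+4 hours 15 minutes → arrive 17:39 UTC on Jul 5.
Flight 2 lands earlier by 14 hours 18 minutes.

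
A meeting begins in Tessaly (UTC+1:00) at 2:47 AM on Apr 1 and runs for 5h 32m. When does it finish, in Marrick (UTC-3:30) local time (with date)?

Convert start to UTC: 2:47 AM − 1:00 = 1:47 AM UTC on Apr 1.
Add 5 hours and 32 minutes duration → 7:19 AM UTC.
Marrick is UTC−3:30, so local end time = 7:19 AM − 3:30 = 3:49 AM on Apr 1.

3:49 AM on Apr 1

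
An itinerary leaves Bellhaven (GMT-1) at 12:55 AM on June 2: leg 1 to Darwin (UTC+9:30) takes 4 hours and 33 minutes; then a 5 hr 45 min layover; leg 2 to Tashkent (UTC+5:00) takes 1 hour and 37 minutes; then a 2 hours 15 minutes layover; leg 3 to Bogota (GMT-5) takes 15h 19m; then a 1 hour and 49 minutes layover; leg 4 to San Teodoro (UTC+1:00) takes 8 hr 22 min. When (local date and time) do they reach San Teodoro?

6:35 PM on Jun 3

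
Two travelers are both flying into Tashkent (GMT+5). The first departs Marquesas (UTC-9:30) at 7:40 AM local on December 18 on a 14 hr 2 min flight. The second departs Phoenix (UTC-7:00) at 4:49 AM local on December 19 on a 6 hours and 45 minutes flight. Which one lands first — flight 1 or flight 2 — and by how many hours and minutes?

the first, by 11 hours 22 minutes

Flight 1 in UTC: 7:40 AM + 9:30 = 5:10 PM on Dec 18.
+14 hours 2 minutes → arrive 7:12 AM UTC on Dec 19.
Flight 2 in UTC: 4:49 AM + 7:00 = 11:49 AM on Dec 19.
+6 hours and 45 minutes → arrive 6:34 PM UTC on Dec 19.
Flight 1 lands earlier by 11 hours 22 minutes.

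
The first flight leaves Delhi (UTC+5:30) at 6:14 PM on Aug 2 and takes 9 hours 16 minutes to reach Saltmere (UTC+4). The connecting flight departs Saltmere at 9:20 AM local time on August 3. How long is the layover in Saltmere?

7 hours 20 minutes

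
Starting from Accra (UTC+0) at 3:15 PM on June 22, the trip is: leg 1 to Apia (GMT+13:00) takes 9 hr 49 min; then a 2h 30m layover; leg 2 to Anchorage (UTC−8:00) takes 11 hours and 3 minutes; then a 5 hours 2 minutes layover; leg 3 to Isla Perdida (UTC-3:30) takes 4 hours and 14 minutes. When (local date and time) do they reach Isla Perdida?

Accra is at UTC+0, so departure is already 3:15 PM UTC on Jun 22.
Add 9 hours 49 minutes leg 1 → 1:04 AM UTC (Jun 23).
Add 2 hours and 30 minutes layover in Apia → 3:34 AM UTC.
Add 11 hours and 3 minutes leg 2 → 2:37 PM UTC.
Add 5 hours and 2 minutes layover in Anchorage → 7:39 PM UTC.
Add 4 hours and 14 minutes leg 3 → 11:53 PM UTC.
Isla Perdida is UTC−3:30, so local arrival = 11:53 PM − 3:30 = 8:23 PM on Jun 23.

8:23 PM on June 23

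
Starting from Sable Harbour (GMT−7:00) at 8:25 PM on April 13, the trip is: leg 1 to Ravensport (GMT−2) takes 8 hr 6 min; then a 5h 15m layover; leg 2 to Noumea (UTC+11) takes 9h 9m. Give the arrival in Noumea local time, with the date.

12:55 PM on Apr 15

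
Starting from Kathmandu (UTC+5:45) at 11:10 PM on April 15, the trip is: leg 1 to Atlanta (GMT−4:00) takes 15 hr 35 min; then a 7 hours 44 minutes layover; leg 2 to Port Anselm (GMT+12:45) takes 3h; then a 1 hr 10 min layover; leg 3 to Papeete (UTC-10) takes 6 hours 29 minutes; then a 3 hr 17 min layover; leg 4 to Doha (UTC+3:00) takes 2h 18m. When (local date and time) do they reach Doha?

Convert departure to UTC: 11:10 PM − 5:45 = 5:25 PM UTC on Apr 15.
Add 15 hours 35 minutes leg 1 → 9:00 AM UTC (Apr 16).
Add 7 hours and 44 minutes layover in Atlanta → 4:44 PM UTC.
Add 3 hours leg 2 → 7:44 PM UTC.
Add 1 hour and 10 minutes layover in Port Anselm → 8:54 PM UTC.
Add 6 hours 29 minutes leg 3 → 3:23 AM UTC (Apr 17).
Add 3 hours and 17 minutes layover in Papeete → 6:40 AM UTC.
Add 2 hours and 18 minutes leg 4 → 8:58 AM UTC.
Doha is UTC+3:00, so local arrival = 8:58 AM + 3:00 = 11:58 AM on Apr 17.

11:58 AM on Apr 17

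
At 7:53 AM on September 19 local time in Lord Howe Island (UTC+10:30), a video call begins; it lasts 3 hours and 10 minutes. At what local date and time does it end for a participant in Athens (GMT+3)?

3:33 AM on September 19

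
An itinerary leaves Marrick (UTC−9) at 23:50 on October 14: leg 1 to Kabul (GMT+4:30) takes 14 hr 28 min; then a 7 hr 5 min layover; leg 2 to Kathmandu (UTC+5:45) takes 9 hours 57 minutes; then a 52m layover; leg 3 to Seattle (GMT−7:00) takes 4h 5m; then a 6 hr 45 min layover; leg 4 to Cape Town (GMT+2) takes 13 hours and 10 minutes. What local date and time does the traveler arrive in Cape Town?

Convert departure to UTC: 23:50 + 9:00 = 08:50 UTC on Oct 15.
Add 14 hours and 28 minutes leg 1 → 23:18 UTC.
Add 7 hours and 5 minutes layover in Kabul → 06:23 UTC (Oct 16).
Add 9 hours and 57 minutes leg 2 → 16:20 UTC.
Add 52 minutes layover in Kathmandu → 17:12 UTC.
Add 4 hours 5 minutes leg 3 → 21:17 UTC.
Add 6 hours 45 minutes layover in Seattle → 04:02 UTC (Oct 17).
Add 13 hours and 10 minutes leg 4 → 17:12 UTC.
Cape Town is UTC+2:00, so local arrival = 17:12 + 2:00 = 19:12 on Oct 17.

19:12 on October 17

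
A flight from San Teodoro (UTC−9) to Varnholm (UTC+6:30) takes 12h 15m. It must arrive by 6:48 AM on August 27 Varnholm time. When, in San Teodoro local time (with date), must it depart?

3:03 AM on Aug 26

Target arrival in UTC: 6:48 AM − 6:30 = 12:18 AM on Aug 27.
Subtract 12 hours 15 minutes → departure 12:03 PM UTC on Aug 26.
San Teodoro is UTC−9:00: 12:03 PM − 9:00 = 3:03 AM on Aug 26.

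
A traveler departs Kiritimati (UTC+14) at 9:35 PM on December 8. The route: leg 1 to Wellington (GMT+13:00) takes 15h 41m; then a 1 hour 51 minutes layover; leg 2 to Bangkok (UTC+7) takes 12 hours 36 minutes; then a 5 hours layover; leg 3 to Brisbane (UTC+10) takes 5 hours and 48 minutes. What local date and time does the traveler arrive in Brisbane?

Convert departure to UTC: 9:35 PM − 14:00 = 7:35 AM UTC on Dec 8.
Add 15 hours and 41 minutes leg 1 → 11:16 PM UTC.
Add 1 hour 51 minutes layover in Wellington → 1:07 AM UTC (Dec 9).
Add 12 hours 36 minutes leg 2 → 1:43 PM UTC.
Add 5 hours layover in Bangkok → 6:43 PM UTC.
Add 5 hours and 48 minutes leg 3 → 12:31 AM UTC (Dec 10).
Brisbane is UTC+10:00, so local arrival = 12:31 AM + 10:00 = 10:31 AM on Dec 10.

10:31 AM on December 10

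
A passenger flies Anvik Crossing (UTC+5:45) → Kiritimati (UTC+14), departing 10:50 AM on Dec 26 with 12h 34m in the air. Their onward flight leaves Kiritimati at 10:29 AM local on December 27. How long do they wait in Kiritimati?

Convert departure to UTC: 10:50 AM − 5:45 = 5:05 AM UTC on Dec 26.
Add 12 hours 34 minutes flight time → 5:39 PM UTC.
Kiritimati is UTC+14:00, so local arrival = 5:39 PM + 14:00 = 7:39 AM on Dec 27.
Layover = 10:29 AM − 7:39 AM = 2 hours 50 minutes.

2 hours 50 minutes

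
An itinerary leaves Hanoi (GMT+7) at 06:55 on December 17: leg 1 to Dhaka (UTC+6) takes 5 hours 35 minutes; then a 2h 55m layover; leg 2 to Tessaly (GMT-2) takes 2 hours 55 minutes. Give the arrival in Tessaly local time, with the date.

09:20 on December 17

Convert departure to UTC: 06:55 − 7:00 = 23:55 UTC on Dec 16.
Add 5 hours and 35 minutes leg 1 → 05:30 UTC (Dec 17).
Add 2 hours 55 minutes layover in Dhaka → 08:25 UTC.
Add 2 hours 55 minutes leg 2 → 11:20 UTC.
Tessaly is UTC−2:00, so local arrival = 11:20 − 2:00 = 09:20 on Dec 17.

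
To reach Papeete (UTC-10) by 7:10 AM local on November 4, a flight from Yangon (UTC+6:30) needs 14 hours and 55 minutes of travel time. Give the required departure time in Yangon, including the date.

Target arrival in UTC: 7:10 AM + 10:00 = 5:10 PM on Nov 4.
Subtract 14 hours 55 minutes → departure 2:15 AM UTC on Nov 4.
Yangon is UTC+6:30: 2:15 AM + 6:30 = 8:45 AM on Nov 4.

8:45 AM on November 4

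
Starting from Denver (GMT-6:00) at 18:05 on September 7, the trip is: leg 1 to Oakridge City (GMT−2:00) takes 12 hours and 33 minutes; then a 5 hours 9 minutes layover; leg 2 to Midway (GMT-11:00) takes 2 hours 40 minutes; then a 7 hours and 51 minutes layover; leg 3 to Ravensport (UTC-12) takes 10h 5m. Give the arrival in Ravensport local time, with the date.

02:23 on Sep 9

Convert departure to UTC: 18:05 + 6:00 = 00:05 UTC on Sep 8.
Add 12 hours and 33 minutes leg 1 → 12:38 UTC.
Add 5 hours and 9 minutes layover in Oakridge City → 17:47 UTC.
Add 2 hours and 40 minutes leg 2 → 20:27 UTC.
Add 7 hours and 51 minutes layover in Midway → 04:18 UTC (Sep 9).
Add 10 hours 5 minutes leg 3 → 14:23 UTC.
Ravensport is UTC−12:00, so local arrival = 14:23 − 12:00 = 02:23 on Sep 9.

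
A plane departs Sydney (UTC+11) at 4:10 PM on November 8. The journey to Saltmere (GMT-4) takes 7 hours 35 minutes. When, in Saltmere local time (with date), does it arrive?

8:45 AM on November 8

Convert departure to UTC: 4:10 PM − 11:00 = 5:10 AM UTC on Nov 8.
Add 7 hours and 35 minutes travel time → 12:45 PM UTC.
Saltmere is UTC−4:00, so local arrival = 12:45 PM − 4:00 = 8:45 AM on Nov 8.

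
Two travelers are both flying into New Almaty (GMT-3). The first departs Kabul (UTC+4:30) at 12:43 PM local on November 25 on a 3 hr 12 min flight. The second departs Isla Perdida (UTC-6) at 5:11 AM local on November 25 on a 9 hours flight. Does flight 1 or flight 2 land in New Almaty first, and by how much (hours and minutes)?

Flight 1 in UTC: 12:43 PM − 4:30 = 8:13 AM on Nov 25.
+3 hours 12 minutes → arrive 11:25 AM UTC on Nov 25.
Flight 2 in UTC: 5:11 AM + 6:00 = 11:11 AM on Nov 25.
+9 hours → arrive 8:11 PM UTC on Nov 25.
Flight 1 lands earlier by 8 hours 46 minutes.

the first, by 8 hours 46 minutes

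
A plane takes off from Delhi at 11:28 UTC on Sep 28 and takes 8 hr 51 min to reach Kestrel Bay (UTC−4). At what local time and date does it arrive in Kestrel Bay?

16:19 on Sep 28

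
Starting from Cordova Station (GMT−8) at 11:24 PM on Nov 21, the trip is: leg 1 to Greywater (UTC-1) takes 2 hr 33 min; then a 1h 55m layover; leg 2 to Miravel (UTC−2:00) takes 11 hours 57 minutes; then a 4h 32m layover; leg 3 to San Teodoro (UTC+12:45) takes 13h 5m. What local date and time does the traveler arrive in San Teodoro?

Convert departure to UTC: 11:24 PM + 8:00 = 7:24 AM UTC on Nov 22.
Add 2 hours 33 minutes leg 1 → 9:57 AM UTC.
Add 1 hour and 55 minutes layover in Greywater → 11:52 AM UTC.
Add 11 hours and 57 minutes leg 2 → 11:49 PM UTC.
Add 4 hours 32 minutes layover in Miravel → 4:21 AM UTC (Nov 23).
Add 13 hours 5 minutes leg 3 → 5:26 PM UTC.
San Teodoro is UTC+12:45, so local arrival = 5:26 PM + 12:45 = 6:11 AM on Nov 24.

6:11 AM on November 24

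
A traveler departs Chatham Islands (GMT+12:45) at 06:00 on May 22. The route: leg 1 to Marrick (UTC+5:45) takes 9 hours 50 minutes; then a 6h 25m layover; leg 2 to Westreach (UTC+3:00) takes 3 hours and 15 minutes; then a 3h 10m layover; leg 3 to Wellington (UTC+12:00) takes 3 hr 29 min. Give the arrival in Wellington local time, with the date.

07:24 on May 23

Convert departure to UTC: 06:00 − 12:45 = 17:15 UTC on May 21.
Add 9 hours and 50 minutes leg 1 → 03:05 UTC (May 22).
Add 6 hours 25 minutes layover in Marrick → 09:30 UTC.
Add 3 hours 15 minutes leg 2 → 12:45 UTC.
Add 3 hours and 10 minutes layover in Westreach → 15:55 UTC.
Add 3 hours 29 minutes leg 3 → 19:24 UTC.
Wellington is UTC+12:00, so local arrival = 19:24 + 12:00 = 07:24 on May 23.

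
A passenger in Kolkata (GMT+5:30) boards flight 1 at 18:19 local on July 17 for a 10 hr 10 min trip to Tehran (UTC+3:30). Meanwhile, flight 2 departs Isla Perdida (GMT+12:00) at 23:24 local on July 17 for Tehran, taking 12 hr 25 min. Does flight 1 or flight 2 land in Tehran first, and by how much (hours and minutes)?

the first, by 50 minutes

Flight 1 in UTC: 18:19 − 5:30 = 12:49 on Jul 17.
+10 hours and 10 minutes → arrive 22:59 UTC on Jul 17.
Flight 2 in UTC: 23:24 − 12:00 = 11:24 on Jul 17.
+12 hours and 25 minutes → arrive 23:49 UTC on Jul 17.
Flight 1 lands earlier by 50 minutes.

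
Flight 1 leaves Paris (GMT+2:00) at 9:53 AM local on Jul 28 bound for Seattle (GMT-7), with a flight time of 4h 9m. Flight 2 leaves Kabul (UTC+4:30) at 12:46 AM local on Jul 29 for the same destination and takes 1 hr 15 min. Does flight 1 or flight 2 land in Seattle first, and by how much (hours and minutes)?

Flight 1 in UTC: 9:53 AM − 2:00 = 7:53 AM on Jul 28.
+4 hours 9 minutes → arrive 12:02 PM UTC on Jul 28.
Flight 2 in UTC: 12:46 AM − 4:30 = 8:16 PM on Jul 28.
+1 hour 15 minutes → arrive 9:31 PM UTC on Jul 28.
Flight 1 lands earlier by 9 hours 29 minutes.

the first, by 9 hours 29 minutes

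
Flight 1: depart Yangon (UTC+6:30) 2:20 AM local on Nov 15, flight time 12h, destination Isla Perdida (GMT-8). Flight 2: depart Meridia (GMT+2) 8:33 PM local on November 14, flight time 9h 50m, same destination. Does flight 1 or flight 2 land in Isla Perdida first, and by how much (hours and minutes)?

the second, by 3 hours 27 minutes

Flight 1 in UTC: 2:20 AM − 6:30 = 7:50 PM on Nov 14.
+12 hours → arrive 7:50 AM UTC on Nov 15.
Flight 2 in UTC: 8:33 PM − 2:00 = 6:33 PM on Nov 14.
+9 hours 50 minutes → arrive 4:23 AM UTC on Nov 15.
Flight 2 lands earlier by 3 hours 27 minutes.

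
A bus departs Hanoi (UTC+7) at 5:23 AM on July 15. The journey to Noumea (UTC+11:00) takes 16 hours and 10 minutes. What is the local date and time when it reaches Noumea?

Noumea is 4:00 ahead of Hanoi.
After 16 hours 10 minutes it is 9:33 PM in Hanoi.
Shift by the zone difference: 9:33 PM + 4:00 = 1:33 AM on Jul 16 in Noumea.

1:33 AM on July 16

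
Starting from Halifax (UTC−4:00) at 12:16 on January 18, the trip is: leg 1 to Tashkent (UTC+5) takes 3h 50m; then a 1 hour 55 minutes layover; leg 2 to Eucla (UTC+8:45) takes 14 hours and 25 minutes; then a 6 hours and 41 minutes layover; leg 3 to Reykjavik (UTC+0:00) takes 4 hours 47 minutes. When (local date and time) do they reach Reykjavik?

Convert departure to UTC: 12:16 + 4:00 = 16:16 UTC on Jan 18.
Add 3 hours 50 minutes leg 1 → 20:06 UTC.
Add 1 hour 55 minutes layover in Tashkent → 22:01 UTC.
Add 14 hours 25 minutes leg 2 → 12:26 UTC (Jan 19).
Add 6 hours 41 minutes layover in Eucla → 19:07 UTC.
Add 4 hours 47 minutes leg 3 → 23:54 UTC.
Reykjavik is UTC+0, so local arrival is the same: 23:54 on Jan 19.

23:54 on Jan 19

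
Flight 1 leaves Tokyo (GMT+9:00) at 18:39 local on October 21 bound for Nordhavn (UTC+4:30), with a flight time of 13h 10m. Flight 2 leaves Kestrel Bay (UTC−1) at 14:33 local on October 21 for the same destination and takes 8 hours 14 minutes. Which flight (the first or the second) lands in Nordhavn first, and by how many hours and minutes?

the first, by 58 minutes

Flight 1 in UTC: 18:39 − 9:00 = 09:39 on Oct 21.
+13 hours 10 minutes → arrive 22:49 UTC on Oct 21.
Flight 2 in UTC: 14:33 + 1:00 = 15:33 on Oct 21.
+8 hours and 14 minutes → arrive 23:47 UTC on Oct 21.
Flight 1 lands earlier by 58 minutes.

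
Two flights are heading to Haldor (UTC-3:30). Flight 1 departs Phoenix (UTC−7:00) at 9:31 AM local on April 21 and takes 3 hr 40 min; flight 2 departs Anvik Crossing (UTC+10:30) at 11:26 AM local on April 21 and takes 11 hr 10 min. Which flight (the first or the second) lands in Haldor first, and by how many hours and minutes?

the second, by 8 hours 5 minutes

Flight 1 in UTC: 9:31 AM + 7:00 = 4:31 PM on Apr 21.
+3 hours and 40 minutes → arrive 8:11 PM UTC on Apr 21.
Flight 2 in UTC: 11:26 AM − 10:30 = 12:56 AM on Apr 21.
+11 hours 10 minutes → arrive 12:06 PM UTC on Apr 21.
Flight 2 lands earlier by 8 hours 5 minutes.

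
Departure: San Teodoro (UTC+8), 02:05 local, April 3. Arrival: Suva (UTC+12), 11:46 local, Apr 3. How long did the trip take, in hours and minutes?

Departure in UTC: 02:05 − 8:00 = 18:05 on Apr 2.
Arrival in UTC: 11:46 − 12:00 = 23:46 on Apr 2.
Elapsed = 23:46 − 18:05 = 5 hours 41 minutes.

5 hours 41 minutes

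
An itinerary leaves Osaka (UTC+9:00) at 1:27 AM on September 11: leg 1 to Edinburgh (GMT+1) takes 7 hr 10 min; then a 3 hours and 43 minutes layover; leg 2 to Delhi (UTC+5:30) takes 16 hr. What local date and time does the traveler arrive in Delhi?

12:50 AM on Sep 12

Convert departure to UTC: 1:27 AM − 9:00 = 4:27 PM UTC on Sep 10.
Add 7 hours 10 minutes leg 1 → 11:37 PM UTC.
Add 3 hours 43 minutes layover in Edinburgh → 3:20 AM UTC (Sep 11).
Add 16 hours leg 2 → 7:20 PM UTC.
Delhi is UTC+5:30, so local arrival = 7:20 PM + 5:30 = 12:50 AM on Sep 12.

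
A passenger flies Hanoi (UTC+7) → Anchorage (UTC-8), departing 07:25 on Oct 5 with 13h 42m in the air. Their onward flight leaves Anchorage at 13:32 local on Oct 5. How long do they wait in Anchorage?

7 hours 25 minutes

Convert departure to UTC: 07:25 − 7:00 = 00:25 UTC on Oct 5.
Add 13 hours and 42 minutes flight time → 14:07 UTC.
Anchorage is UTC−8:00, so local arrival = 14:07 − 8:00 = 06:07 on Oct 5.
Layover = 13:32 − 06:07 = 7 hours 25 minutes.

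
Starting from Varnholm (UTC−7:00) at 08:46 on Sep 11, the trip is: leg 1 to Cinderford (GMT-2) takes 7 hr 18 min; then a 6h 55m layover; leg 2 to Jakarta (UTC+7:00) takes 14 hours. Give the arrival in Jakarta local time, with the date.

02:59 on Sep 13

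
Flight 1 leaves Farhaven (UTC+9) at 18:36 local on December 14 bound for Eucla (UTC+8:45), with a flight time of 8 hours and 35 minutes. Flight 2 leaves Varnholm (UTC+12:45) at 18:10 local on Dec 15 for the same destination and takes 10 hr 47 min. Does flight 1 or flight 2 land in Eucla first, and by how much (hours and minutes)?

Flight 1 in UTC: 18:36 − 9:00 = 09:36 on Dec 14.
+8 hours 35 minutes → arrive 18:11 UTC on Dec 14.
Flight 2 in UTC: 18:10 − 12:45 = 05:25 on Dec 15.
+10 hours and 47 minutes → arrive 16:12 UTC on Dec 15.
Flight 1 lands earlier by 22 hours 1 minute.

the first, by 22 hours 1 minute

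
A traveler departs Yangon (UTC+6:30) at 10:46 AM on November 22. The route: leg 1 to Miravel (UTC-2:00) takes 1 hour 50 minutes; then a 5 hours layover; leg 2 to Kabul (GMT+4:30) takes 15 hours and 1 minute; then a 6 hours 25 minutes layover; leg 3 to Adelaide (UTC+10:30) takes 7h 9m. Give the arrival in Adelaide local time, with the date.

2:11 AM on Nov 24

Convert departure to UTC: 10:46 AM − 6:30 = 4:16 AM UTC on Nov 22.
Add 1 hour 50 minutes leg 1 → 6:06 AM UTC.
Add 5 hours layover in Miravel → 11:06 AM UTC.
Add 15 hours and 1 minute leg 2 → 2:07 AM UTC (Nov 23).
Add 6 hours 25 minutes layover in Kabul → 8:32 AM UTC.
Add 7 hours and 9 minutes leg 3 → 3:41 PM UTC.
Adelaide is UTC+10:30, so local arrival = 3:41 PM + 10:30 = 2:11 AM on Nov 24.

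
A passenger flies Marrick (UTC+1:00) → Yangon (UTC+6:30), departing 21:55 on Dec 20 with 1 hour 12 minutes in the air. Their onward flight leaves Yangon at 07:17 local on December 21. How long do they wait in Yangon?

Convert departure to UTC: 21:55 − 1:00 = 20:55 UTC on Dec 20.
Add 1 hour and 12 minutes flight time → 22:07 UTC.
Yangon is UTC+6:30, so local arrival = 22:07 + 6:30 = 04:37 on Dec 21.
Layover = 07:17 − 04:37 = 2 hours 40 minutes.

2 hours 40 minutes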